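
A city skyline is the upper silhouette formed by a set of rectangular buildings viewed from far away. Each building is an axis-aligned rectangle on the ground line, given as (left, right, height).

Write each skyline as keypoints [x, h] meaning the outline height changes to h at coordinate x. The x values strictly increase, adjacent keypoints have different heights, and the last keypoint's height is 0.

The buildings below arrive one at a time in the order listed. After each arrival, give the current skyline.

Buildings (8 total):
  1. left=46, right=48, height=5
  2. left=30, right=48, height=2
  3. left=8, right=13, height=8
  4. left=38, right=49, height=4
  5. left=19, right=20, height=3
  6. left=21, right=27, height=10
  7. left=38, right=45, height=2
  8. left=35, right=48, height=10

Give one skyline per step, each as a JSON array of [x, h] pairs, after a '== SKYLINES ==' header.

== SKYLINES ==
[[46,5],[48,0]]
[[30,2],[46,5],[48,0]]
[[8,8],[13,0],[30,2],[46,5],[48,0]]
[[8,8],[13,0],[30,2],[38,4],[46,5],[48,4],[49,0]]
[[8,8],[13,0],[19,3],[20,0],[30,2],[38,4],[46,5],[48,4],[49,0]]
[[8,8],[13,0],[19,3],[20,0],[21,10],[27,0],[30,2],[38,4],[46,5],[48,4],[49,0]]
[[8,8],[13,0],[19,3],[20,0],[21,10],[27,0],[30,2],[38,4],[46,5],[48,4],[49,0]]
[[8,8],[13,0],[19,3],[20,0],[21,10],[27,0],[30,2],[35,10],[48,4],[49,0]]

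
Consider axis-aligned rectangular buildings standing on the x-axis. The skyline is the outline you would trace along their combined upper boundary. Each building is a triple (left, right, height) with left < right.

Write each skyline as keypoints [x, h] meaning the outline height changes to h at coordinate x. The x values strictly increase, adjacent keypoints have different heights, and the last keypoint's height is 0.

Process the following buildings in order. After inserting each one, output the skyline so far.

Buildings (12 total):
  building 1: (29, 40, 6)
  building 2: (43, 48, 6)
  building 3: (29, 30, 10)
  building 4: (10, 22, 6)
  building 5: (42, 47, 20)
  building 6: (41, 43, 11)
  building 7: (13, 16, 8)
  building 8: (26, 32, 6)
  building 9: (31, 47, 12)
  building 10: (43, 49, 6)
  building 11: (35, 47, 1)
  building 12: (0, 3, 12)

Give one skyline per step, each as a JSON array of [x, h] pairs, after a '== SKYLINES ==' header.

== SKYLINES ==
[[29,6],[40,0]]
[[29,6],[40,0],[43,6],[48,0]]
[[29,10],[30,6],[40,0],[43,6],[48,0]]
[[10,6],[22,0],[29,10],[30,6],[40,0],[43,6],[48,0]]
[[10,6],[22,0],[29,10],[30,6],[40,0],[42,20],[47,6],[48,0]]
[[10,6],[22,0],[29,10],[30,6],[40,0],[41,11],[42,20],[47,6],[48,0]]
[[10,6],[13,8],[16,6],[22,0],[29,10],[30,6],[40,0],[41,11],[42,20],[47,6],[48,0]]
[[10,6],[13,8],[16,6],[22,0],[26,6],[29,10],[30,6],[40,0],[41,11],[42,20],[47,6],[48,0]]
[[10,6],[13,8],[16,6],[22,0],[26,6],[29,10],[30,6],[31,12],[42,20],[47,6],[48,0]]
[[10,6],[13,8],[16,6],[22,0],[26,6],[29,10],[30,6],[31,12],[42,20],[47,6],[49,0]]
[[10,6],[13,8],[16,6],[22,0],[26,6],[29,10],[30,6],[31,12],[42,20],[47,6],[49,0]]
[[0,12],[3,0],[10,6],[13,8],[16,6],[22,0],[26,6],[29,10],[30,6],[31,12],[42,20],[47,6],[49,0]]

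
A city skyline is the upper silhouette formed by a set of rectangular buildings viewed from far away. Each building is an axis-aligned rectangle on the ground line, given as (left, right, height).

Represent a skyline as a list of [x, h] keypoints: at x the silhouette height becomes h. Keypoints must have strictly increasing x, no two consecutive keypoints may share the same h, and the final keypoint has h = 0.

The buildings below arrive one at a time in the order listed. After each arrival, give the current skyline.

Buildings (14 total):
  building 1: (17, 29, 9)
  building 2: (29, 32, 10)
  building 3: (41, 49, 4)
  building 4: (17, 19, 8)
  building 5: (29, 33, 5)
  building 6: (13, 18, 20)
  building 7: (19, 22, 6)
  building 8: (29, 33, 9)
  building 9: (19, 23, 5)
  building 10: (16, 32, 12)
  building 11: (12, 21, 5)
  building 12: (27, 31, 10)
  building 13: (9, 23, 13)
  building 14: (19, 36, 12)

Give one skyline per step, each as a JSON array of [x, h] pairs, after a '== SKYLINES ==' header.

== SKYLINES ==
[[17,9],[29,0]]
[[17,9],[29,10],[32,0]]
[[17,9],[29,10],[32,0],[41,4],[49,0]]
[[17,9],[29,10],[32,0],[41,4],[49,0]]
[[17,9],[29,10],[32,5],[33,0],[41,4],[49,0]]
[[13,20],[18,9],[29,10],[32,5],[33,0],[41,4],[49,0]]
[[13,20],[18,9],[29,10],[32,5],[33,0],[41,4],[49,0]]
[[13,20],[18,9],[29,10],[32,9],[33,0],[41,4],[49,0]]
[[13,20],[18,9],[29,10],[32,9],[33,0],[41,4],[49,0]]
[[13,20],[18,12],[32,9],[33,0],[41,4],[49,0]]
[[12,5],[13,20],[18,12],[32,9],[33,0],[41,4],[49,0]]
[[12,5],[13,20],[18,12],[32,9],[33,0],[41,4],[49,0]]
[[9,13],[13,20],[18,13],[23,12],[32,9],[33,0],[41,4],[49,0]]
[[9,13],[13,20],[18,13],[23,12],[36,0],[41,4],[49,0]]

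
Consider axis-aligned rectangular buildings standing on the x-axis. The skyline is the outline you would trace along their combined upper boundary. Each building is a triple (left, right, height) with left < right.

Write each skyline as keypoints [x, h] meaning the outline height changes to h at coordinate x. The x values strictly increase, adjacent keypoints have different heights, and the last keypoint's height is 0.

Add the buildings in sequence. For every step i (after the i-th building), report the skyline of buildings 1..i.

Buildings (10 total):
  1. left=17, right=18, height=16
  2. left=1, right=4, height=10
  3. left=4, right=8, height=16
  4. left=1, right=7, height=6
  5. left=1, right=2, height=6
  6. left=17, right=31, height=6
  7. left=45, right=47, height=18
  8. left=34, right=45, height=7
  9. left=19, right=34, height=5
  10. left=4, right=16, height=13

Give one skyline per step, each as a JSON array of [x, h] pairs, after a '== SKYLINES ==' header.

== SKYLINES ==
[[17,16],[18,0]]
[[1,10],[4,0],[17,16],[18,0]]
[[1,10],[4,16],[8,0],[17,16],[18,0]]
[[1,10],[4,16],[8,0],[17,16],[18,0]]
[[1,10],[4,16],[8,0],[17,16],[18,0]]
[[1,10],[4,16],[8,0],[17,16],[18,6],[31,0]]
[[1,10],[4,16],[8,0],[17,16],[18,6],[31,0],[45,18],[47,0]]
[[1,10],[4,16],[8,0],[17,16],[18,6],[31,0],[34,7],[45,18],[47,0]]
[[1,10],[4,16],[8,0],[17,16],[18,6],[31,5],[34,7],[45,18],[47,0]]
[[1,10],[4,16],[8,13],[16,0],[17,16],[18,6],[31,5],[34,7],[45,18],[47,0]]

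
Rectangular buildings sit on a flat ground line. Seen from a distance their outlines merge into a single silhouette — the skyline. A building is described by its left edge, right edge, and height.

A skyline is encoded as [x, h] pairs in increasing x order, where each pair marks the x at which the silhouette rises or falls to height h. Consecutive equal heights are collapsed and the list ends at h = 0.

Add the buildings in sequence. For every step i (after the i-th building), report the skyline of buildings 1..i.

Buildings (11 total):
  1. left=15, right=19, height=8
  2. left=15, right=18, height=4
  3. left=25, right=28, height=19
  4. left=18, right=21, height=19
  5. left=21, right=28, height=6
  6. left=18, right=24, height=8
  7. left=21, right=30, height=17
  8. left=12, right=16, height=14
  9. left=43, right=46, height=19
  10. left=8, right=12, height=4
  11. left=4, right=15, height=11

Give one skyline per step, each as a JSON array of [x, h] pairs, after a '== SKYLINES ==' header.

== SKYLINES ==
[[15,8],[19,0]]
[[15,8],[19,0]]
[[15,8],[19,0],[25,19],[28,0]]
[[15,8],[18,19],[21,0],[25,19],[28,0]]
[[15,8],[18,19],[21,6],[25,19],[28,0]]
[[15,8],[18,19],[21,8],[24,6],[25,19],[28,0]]
[[15,8],[18,19],[21,17],[25,19],[28,17],[30,0]]
[[12,14],[16,8],[18,19],[21,17],[25,19],[28,17],[30,0]]
[[12,14],[16,8],[18,19],[21,17],[25,19],[28,17],[30,0],[43,19],[46,0]]
[[8,4],[12,14],[16,8],[18,19],[21,17],[25,19],[28,17],[30,0],[43,19],[46,0]]
[[4,11],[12,14],[16,8],[18,19],[21,17],[25,19],[28,17],[30,0],[43,19],[46,0]]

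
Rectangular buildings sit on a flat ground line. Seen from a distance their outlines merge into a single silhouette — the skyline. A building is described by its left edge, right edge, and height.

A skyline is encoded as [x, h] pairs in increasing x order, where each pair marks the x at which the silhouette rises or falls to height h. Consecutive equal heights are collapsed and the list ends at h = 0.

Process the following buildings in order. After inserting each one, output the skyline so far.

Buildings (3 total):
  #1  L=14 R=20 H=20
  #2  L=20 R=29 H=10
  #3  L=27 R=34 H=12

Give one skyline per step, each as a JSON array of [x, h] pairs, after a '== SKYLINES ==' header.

== SKYLINES ==
[[14,20],[20,0]]
[[14,20],[20,10],[29,0]]
[[14,20],[20,10],[27,12],[34,0]]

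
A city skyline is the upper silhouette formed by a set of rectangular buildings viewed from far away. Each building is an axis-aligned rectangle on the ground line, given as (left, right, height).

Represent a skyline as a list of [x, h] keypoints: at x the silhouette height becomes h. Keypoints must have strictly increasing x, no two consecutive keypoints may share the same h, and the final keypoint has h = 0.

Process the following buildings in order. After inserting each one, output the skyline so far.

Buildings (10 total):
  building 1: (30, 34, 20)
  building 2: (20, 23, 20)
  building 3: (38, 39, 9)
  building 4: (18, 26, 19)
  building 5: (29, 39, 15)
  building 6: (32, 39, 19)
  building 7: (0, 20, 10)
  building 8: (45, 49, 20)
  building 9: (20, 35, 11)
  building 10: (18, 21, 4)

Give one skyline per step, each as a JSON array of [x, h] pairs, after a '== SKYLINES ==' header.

== SKYLINES ==
[[30,20],[34,0]]
[[20,20],[23,0],[30,20],[34,0]]
[[20,20],[23,0],[30,20],[34,0],[38,9],[39,0]]
[[18,19],[20,20],[23,19],[26,0],[30,20],[34,0],[38,9],[39,0]]
[[18,19],[20,20],[23,19],[26,0],[29,15],[30,20],[34,15],[39,0]]
[[18,19],[20,20],[23,19],[26,0],[29,15],[30,20],[34,19],[39,0]]
[[0,10],[18,19],[20,20],[23,19],[26,0],[29,15],[30,20],[34,19],[39,0]]
[[0,10],[18,19],[20,20],[23,19],[26,0],[29,15],[30,20],[34,19],[39,0],[45,20],[49,0]]
[[0,10],[18,19],[20,20],[23,19],[26,11],[29,15],[30,20],[34,19],[39,0],[45,20],[49,0]]
[[0,10],[18,19],[20,20],[23,19],[26,11],[29,15],[30,20],[34,19],[39,0],[45,20],[49,0]]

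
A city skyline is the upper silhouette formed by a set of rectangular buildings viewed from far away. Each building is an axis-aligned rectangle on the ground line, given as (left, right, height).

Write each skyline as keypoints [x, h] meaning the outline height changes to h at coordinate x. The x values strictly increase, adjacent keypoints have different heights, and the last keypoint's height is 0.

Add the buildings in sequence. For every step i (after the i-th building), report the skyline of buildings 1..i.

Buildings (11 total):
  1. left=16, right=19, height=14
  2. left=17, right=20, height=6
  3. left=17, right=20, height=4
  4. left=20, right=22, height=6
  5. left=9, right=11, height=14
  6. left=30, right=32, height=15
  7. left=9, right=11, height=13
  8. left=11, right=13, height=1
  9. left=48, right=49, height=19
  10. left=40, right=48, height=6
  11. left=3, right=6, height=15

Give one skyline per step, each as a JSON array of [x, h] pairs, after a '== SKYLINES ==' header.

== SKYLINES ==
[[16,14],[19,0]]
[[16,14],[19,6],[20,0]]
[[16,14],[19,6],[20,0]]
[[16,14],[19,6],[22,0]]
[[9,14],[11,0],[16,14],[19,6],[22,0]]
[[9,14],[11,0],[16,14],[19,6],[22,0],[30,15],[32,0]]
[[9,14],[11,0],[16,14],[19,6],[22,0],[30,15],[32,0]]
[[9,14],[11,1],[13,0],[16,14],[19,6],[22,0],[30,15],[32,0]]
[[9,14],[11,1],[13,0],[16,14],[19,6],[22,0],[30,15],[32,0],[48,19],[49,0]]
[[9,14],[11,1],[13,0],[16,14],[19,6],[22,0],[30,15],[32,0],[40,6],[48,19],[49,0]]
[[3,15],[6,0],[9,14],[11,1],[13,0],[16,14],[19,6],[22,0],[30,15],[32,0],[40,6],[48,19],[49,0]]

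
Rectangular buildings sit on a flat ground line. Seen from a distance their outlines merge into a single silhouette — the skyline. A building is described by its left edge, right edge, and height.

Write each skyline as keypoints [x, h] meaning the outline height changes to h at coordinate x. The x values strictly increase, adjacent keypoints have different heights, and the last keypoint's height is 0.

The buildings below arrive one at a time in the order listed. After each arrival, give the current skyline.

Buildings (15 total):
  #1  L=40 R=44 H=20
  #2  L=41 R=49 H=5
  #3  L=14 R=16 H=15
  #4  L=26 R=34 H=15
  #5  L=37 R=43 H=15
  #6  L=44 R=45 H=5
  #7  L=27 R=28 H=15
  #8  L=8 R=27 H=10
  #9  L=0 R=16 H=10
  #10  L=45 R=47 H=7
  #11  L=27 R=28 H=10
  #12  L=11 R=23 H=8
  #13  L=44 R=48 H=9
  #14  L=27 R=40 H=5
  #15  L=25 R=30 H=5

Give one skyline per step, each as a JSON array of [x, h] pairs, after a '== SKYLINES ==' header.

== SKYLINES ==
[[40,20],[44,0]]
[[40,20],[44,5],[49,0]]
[[14,15],[16,0],[40,20],[44,5],[49,0]]
[[14,15],[16,0],[26,15],[34,0],[40,20],[44,5],[49,0]]
[[14,15],[16,0],[26,15],[34,0],[37,15],[40,20],[44,5],[49,0]]
[[14,15],[16,0],[26,15],[34,0],[37,15],[40,20],[44,5],[49,0]]
[[14,15],[16,0],[26,15],[34,0],[37,15],[40,20],[44,5],[49,0]]
[[8,10],[14,15],[16,10],[26,15],[34,0],[37,15],[40,20],[44,5],[49,0]]
[[0,10],[14,15],[16,10],[26,15],[34,0],[37,15],[40,20],[44,5],[49,0]]
[[0,10],[14,15],[16,10],[26,15],[34,0],[37,15],[40,20],[44,5],[45,7],[47,5],[49,0]]
[[0,10],[14,15],[16,10],[26,15],[34,0],[37,15],[40,20],[44,5],[45,7],[47,5],[49,0]]
[[0,10],[14,15],[16,10],[26,15],[34,0],[37,15],[40,20],[44,5],[45,7],[47,5],[49,0]]
[[0,10],[14,15],[16,10],[26,15],[34,0],[37,15],[40,20],[44,9],[48,5],[49,0]]
[[0,10],[14,15],[16,10],[26,15],[34,5],[37,15],[40,20],[44,9],[48,5],[49,0]]
[[0,10],[14,15],[16,10],[26,15],[34,5],[37,15],[40,20],[44,9],[48,5],[49,0]]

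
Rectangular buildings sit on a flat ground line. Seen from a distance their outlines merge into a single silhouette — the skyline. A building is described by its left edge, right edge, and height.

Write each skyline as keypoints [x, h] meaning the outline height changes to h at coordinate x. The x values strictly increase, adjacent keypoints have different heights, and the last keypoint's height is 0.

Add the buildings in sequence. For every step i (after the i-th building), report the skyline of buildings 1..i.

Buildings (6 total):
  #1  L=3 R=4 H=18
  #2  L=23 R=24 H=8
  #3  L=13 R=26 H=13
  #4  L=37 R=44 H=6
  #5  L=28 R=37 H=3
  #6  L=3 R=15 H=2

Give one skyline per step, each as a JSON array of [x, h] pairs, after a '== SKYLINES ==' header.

== SKYLINES ==
[[3,18],[4,0]]
[[3,18],[4,0],[23,8],[24,0]]
[[3,18],[4,0],[13,13],[26,0]]
[[3,18],[4,0],[13,13],[26,0],[37,6],[44,0]]
[[3,18],[4,0],[13,13],[26,0],[28,3],[37,6],[44,0]]
[[3,18],[4,2],[13,13],[26,0],[28,3],[37,6],[44,0]]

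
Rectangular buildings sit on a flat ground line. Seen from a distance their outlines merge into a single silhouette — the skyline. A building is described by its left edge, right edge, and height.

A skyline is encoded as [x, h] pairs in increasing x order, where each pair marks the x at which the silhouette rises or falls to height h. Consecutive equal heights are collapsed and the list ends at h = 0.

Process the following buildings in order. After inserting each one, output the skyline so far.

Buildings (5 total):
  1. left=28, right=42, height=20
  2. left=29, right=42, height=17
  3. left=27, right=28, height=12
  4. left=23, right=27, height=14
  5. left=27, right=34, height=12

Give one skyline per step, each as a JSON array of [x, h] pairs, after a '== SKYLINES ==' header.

== SKYLINES ==
[[28,20],[42,0]]
[[28,20],[42,0]]
[[27,12],[28,20],[42,0]]
[[23,14],[27,12],[28,20],[42,0]]
[[23,14],[27,12],[28,20],[42,0]]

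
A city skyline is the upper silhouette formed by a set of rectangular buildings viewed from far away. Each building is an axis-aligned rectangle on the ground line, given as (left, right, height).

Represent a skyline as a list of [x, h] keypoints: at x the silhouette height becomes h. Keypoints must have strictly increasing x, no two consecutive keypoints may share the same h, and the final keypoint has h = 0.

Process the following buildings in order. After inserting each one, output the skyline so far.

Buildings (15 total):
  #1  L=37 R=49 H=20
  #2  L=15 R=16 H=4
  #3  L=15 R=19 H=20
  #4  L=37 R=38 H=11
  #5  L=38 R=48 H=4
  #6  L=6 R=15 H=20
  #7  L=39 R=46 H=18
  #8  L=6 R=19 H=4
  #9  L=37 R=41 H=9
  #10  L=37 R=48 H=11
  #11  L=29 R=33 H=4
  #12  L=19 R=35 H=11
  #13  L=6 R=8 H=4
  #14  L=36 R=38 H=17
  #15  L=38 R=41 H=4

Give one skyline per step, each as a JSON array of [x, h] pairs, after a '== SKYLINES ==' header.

== SKYLINES ==
[[37,20],[49,0]]
[[15,4],[16,0],[37,20],[49,0]]
[[15,20],[19,0],[37,20],[49,0]]
[[15,20],[19,0],[37,20],[49,0]]
[[15,20],[19,0],[37,20],[49,0]]
[[6,20],[19,0],[37,20],[49,0]]
[[6,20],[19,0],[37,20],[49,0]]
[[6,20],[19,0],[37,20],[49,0]]
[[6,20],[19,0],[37,20],[49,0]]
[[6,20],[19,0],[37,20],[49,0]]
[[6,20],[19,0],[29,4],[33,0],[37,20],[49,0]]
[[6,20],[19,11],[35,0],[37,20],[49,0]]
[[6,20],[19,11],[35,0],[37,20],[49,0]]
[[6,20],[19,11],[35,0],[36,17],[37,20],[49,0]]
[[6,20],[19,11],[35,0],[36,17],[37,20],[49,0]]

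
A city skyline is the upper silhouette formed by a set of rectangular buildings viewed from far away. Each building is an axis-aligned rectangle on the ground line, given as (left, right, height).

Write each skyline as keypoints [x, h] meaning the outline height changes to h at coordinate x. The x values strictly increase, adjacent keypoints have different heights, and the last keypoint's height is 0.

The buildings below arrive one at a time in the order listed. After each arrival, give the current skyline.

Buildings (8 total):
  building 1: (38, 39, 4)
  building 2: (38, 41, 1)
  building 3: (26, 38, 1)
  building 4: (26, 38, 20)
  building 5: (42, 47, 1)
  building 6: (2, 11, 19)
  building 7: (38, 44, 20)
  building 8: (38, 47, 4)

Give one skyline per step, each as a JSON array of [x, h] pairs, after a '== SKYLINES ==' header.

== SKYLINES ==
[[38,4],[39,0]]
[[38,4],[39,1],[41,0]]
[[26,1],[38,4],[39,1],[41,0]]
[[26,20],[38,4],[39,1],[41,0]]
[[26,20],[38,4],[39,1],[41,0],[42,1],[47,0]]
[[2,19],[11,0],[26,20],[38,4],[39,1],[41,0],[42,1],[47,0]]
[[2,19],[11,0],[26,20],[44,1],[47,0]]
[[2,19],[11,0],[26,20],[44,4],[47,0]]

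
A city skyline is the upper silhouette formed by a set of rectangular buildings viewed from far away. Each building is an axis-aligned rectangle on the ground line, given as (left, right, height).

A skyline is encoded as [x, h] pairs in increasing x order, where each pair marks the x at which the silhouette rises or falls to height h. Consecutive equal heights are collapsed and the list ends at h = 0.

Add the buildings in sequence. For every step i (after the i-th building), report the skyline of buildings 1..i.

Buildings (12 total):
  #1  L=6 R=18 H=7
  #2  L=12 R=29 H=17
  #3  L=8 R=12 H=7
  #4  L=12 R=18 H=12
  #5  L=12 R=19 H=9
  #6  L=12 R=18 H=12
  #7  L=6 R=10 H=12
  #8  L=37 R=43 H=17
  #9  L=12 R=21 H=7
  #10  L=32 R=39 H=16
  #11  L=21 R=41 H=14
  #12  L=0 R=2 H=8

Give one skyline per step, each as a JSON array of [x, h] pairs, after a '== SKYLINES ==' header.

== SKYLINES ==
[[6,7],[18,0]]
[[6,7],[12,17],[29,0]]
[[6,7],[12,17],[29,0]]
[[6,7],[12,17],[29,0]]
[[6,7],[12,17],[29,0]]
[[6,7],[12,17],[29,0]]
[[6,12],[10,7],[12,17],[29,0]]
[[6,12],[10,7],[12,17],[29,0],[37,17],[43,0]]
[[6,12],[10,7],[12,17],[29,0],[37,17],[43,0]]
[[6,12],[10,7],[12,17],[29,0],[32,16],[37,17],[43,0]]
[[6,12],[10,7],[12,17],[29,14],[32,16],[37,17],[43,0]]
[[0,8],[2,0],[6,12],[10,7],[12,17],[29,14],[32,16],[37,17],[43,0]]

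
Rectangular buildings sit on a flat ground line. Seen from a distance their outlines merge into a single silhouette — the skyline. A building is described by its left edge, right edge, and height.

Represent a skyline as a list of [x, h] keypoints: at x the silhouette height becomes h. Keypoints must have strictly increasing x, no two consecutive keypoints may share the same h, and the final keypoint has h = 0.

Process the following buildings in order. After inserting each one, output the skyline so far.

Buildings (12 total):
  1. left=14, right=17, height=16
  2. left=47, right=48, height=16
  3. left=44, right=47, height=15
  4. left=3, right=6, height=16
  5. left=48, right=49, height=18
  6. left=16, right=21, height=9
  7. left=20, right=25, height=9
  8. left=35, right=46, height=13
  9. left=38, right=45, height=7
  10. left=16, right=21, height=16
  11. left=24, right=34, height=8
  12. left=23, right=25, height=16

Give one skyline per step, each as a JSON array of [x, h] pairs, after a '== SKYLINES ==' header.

== SKYLINES ==
[[14,16],[17,0]]
[[14,16],[17,0],[47,16],[48,0]]
[[14,16],[17,0],[44,15],[47,16],[48,0]]
[[3,16],[6,0],[14,16],[17,0],[44,15],[47,16],[48,0]]
[[3,16],[6,0],[14,16],[17,0],[44,15],[47,16],[48,18],[49,0]]
[[3,16],[6,0],[14,16],[17,9],[21,0],[44,15],[47,16],[48,18],[49,0]]
[[3,16],[6,0],[14,16],[17,9],[25,0],[44,15],[47,16],[48,18],[49,0]]
[[3,16],[6,0],[14,16],[17,9],[25,0],[35,13],[44,15],[47,16],[48,18],[49,0]]
[[3,16],[6,0],[14,16],[17,9],[25,0],[35,13],[44,15],[47,16],[48,18],[49,0]]
[[3,16],[6,0],[14,16],[21,9],[25,0],[35,13],[44,15],[47,16],[48,18],[49,0]]
[[3,16],[6,0],[14,16],[21,9],[25,8],[34,0],[35,13],[44,15],[47,16],[48,18],[49,0]]
[[3,16],[6,0],[14,16],[21,9],[23,16],[25,8],[34,0],[35,13],[44,15],[47,16],[48,18],[49,0]]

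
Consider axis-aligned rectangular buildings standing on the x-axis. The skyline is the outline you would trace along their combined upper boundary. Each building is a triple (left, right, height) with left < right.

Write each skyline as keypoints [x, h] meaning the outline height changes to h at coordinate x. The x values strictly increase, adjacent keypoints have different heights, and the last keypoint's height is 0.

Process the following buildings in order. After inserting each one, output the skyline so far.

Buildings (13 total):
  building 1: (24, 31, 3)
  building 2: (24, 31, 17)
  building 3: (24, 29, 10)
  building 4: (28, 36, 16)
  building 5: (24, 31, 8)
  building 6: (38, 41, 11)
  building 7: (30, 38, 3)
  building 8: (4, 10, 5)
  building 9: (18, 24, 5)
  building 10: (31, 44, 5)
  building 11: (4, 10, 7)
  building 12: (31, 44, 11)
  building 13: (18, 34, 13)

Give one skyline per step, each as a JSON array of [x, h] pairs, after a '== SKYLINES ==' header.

== SKYLINES ==
[[24,3],[31,0]]
[[24,17],[31,0]]
[[24,17],[31,0]]
[[24,17],[31,16],[36,0]]
[[24,17],[31,16],[36,0]]
[[24,17],[31,16],[36,0],[38,11],[41,0]]
[[24,17],[31,16],[36,3],[38,11],[41,0]]
[[4,5],[10,0],[24,17],[31,16],[36,3],[38,11],[41,0]]
[[4,5],[10,0],[18,5],[24,17],[31,16],[36,3],[38,11],[41,0]]
[[4,5],[10,0],[18,5],[24,17],[31,16],[36,5],[38,11],[41,5],[44,0]]
[[4,7],[10,0],[18,5],[24,17],[31,16],[36,5],[38,11],[41,5],[44,0]]
[[4,7],[10,0],[18,5],[24,17],[31,16],[36,11],[44,0]]
[[4,7],[10,0],[18,13],[24,17],[31,16],[36,11],[44,0]]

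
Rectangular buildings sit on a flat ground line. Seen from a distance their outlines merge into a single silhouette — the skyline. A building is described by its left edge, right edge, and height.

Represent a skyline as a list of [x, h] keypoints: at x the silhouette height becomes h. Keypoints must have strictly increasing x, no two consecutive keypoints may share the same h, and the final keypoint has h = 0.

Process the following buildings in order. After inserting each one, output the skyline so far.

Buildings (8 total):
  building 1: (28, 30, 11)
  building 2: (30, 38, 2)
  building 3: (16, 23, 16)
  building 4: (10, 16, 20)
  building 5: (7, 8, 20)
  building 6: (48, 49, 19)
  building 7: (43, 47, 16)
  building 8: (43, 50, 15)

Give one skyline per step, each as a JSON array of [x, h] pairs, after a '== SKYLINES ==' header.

== SKYLINES ==
[[28,11],[30,0]]
[[28,11],[30,2],[38,0]]
[[16,16],[23,0],[28,11],[30,2],[38,0]]
[[10,20],[16,16],[23,0],[28,11],[30,2],[38,0]]
[[7,20],[8,0],[10,20],[16,16],[23,0],[28,11],[30,2],[38,0]]
[[7,20],[8,0],[10,20],[16,16],[23,0],[28,11],[30,2],[38,0],[48,19],[49,0]]
[[7,20],[8,0],[10,20],[16,16],[23,0],[28,11],[30,2],[38,0],[43,16],[47,0],[48,19],[49,0]]
[[7,20],[8,0],[10,20],[16,16],[23,0],[28,11],[30,2],[38,0],[43,16],[47,15],[48,19],[49,15],[50,0]]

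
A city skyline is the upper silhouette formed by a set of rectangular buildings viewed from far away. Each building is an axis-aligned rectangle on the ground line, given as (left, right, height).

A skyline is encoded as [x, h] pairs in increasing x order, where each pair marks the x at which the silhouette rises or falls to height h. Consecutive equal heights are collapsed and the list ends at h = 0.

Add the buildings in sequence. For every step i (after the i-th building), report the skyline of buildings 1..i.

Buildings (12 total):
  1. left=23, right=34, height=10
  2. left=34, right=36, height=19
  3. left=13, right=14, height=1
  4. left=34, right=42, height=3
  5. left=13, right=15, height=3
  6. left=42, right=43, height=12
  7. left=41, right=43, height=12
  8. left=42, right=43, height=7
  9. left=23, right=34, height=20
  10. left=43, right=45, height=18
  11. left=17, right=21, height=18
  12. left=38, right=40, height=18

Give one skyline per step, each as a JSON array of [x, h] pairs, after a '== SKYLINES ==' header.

== SKYLINES ==
[[23,10],[34,0]]
[[23,10],[34,19],[36,0]]
[[13,1],[14,0],[23,10],[34,19],[36,0]]
[[13,1],[14,0],[23,10],[34,19],[36,3],[42,0]]
[[13,3],[15,0],[23,10],[34,19],[36,3],[42,0]]
[[13,3],[15,0],[23,10],[34,19],[36,3],[42,12],[43,0]]
[[13,3],[15,0],[23,10],[34,19],[36,3],[41,12],[43,0]]
[[13,3],[15,0],[23,10],[34,19],[36,3],[41,12],[43,0]]
[[13,3],[15,0],[23,20],[34,19],[36,3],[41,12],[43,0]]
[[13,3],[15,0],[23,20],[34,19],[36,3],[41,12],[43,18],[45,0]]
[[13,3],[15,0],[17,18],[21,0],[23,20],[34,19],[36,3],[41,12],[43,18],[45,0]]
[[13,3],[15,0],[17,18],[21,0],[23,20],[34,19],[36,3],[38,18],[40,3],[41,12],[43,18],[45,0]]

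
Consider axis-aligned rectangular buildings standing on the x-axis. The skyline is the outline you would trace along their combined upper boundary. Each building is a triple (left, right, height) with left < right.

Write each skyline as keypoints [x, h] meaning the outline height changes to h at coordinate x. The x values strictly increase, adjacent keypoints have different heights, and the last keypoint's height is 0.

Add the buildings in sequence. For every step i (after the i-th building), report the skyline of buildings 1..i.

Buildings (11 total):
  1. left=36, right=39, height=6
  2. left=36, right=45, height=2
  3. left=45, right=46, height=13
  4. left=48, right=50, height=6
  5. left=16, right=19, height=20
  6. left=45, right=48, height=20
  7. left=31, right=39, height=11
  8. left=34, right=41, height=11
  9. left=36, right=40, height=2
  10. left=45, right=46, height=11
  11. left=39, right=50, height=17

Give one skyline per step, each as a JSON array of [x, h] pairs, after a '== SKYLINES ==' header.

== SKYLINES ==
[[36,6],[39,0]]
[[36,6],[39,2],[45,0]]
[[36,6],[39,2],[45,13],[46,0]]
[[36,6],[39,2],[45,13],[46,0],[48,6],[50,0]]
[[16,20],[19,0],[36,6],[39,2],[45,13],[46,0],[48,6],[50,0]]
[[16,20],[19,0],[36,6],[39,2],[45,20],[48,6],[50,0]]
[[16,20],[19,0],[31,11],[39,2],[45,20],[48,6],[50,0]]
[[16,20],[19,0],[31,11],[41,2],[45,20],[48,6],[50,0]]
[[16,20],[19,0],[31,11],[41,2],[45,20],[48,6],[50,0]]
[[16,20],[19,0],[31,11],[41,2],[45,20],[48,6],[50,0]]
[[16,20],[19,0],[31,11],[39,17],[45,20],[48,17],[50,0]]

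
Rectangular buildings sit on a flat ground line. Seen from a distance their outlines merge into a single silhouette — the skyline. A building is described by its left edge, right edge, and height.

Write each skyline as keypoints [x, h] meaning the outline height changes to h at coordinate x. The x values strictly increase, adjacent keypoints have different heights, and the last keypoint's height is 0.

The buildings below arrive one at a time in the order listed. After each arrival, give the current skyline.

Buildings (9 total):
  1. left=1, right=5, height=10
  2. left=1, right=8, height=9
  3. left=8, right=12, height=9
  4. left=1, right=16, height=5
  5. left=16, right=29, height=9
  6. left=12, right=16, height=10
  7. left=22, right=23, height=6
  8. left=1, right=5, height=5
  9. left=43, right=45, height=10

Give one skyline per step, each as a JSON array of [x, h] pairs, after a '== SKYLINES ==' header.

== SKYLINES ==
[[1,10],[5,0]]
[[1,10],[5,9],[8,0]]
[[1,10],[5,9],[12,0]]
[[1,10],[5,9],[12,5],[16,0]]
[[1,10],[5,9],[12,5],[16,9],[29,0]]
[[1,10],[5,9],[12,10],[16,9],[29,0]]
[[1,10],[5,9],[12,10],[16,9],[29,0]]
[[1,10],[5,9],[12,10],[16,9],[29,0]]
[[1,10],[5,9],[12,10],[16,9],[29,0],[43,10],[45,0]]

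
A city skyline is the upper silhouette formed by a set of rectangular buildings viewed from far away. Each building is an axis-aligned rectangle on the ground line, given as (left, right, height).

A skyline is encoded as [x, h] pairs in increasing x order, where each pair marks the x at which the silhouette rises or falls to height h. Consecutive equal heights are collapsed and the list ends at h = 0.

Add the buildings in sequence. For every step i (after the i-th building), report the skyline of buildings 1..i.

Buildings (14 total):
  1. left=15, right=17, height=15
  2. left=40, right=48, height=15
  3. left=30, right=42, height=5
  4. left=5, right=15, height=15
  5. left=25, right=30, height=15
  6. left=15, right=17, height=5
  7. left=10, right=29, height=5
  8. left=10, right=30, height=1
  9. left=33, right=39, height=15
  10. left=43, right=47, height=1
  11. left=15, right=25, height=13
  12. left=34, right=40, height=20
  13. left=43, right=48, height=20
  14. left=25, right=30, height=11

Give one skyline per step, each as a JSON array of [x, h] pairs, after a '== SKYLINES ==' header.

== SKYLINES ==
[[15,15],[17,0]]
[[15,15],[17,0],[40,15],[48,0]]
[[15,15],[17,0],[30,5],[40,15],[48,0]]
[[5,15],[17,0],[30,5],[40,15],[48,0]]
[[5,15],[17,0],[25,15],[30,5],[40,15],[48,0]]
[[5,15],[17,0],[25,15],[30,5],[40,15],[48,0]]
[[5,15],[17,5],[25,15],[30,5],[40,15],[48,0]]
[[5,15],[17,5],[25,15],[30,5],[40,15],[48,0]]
[[5,15],[17,5],[25,15],[30,5],[33,15],[39,5],[40,15],[48,0]]
[[5,15],[17,5],[25,15],[30,5],[33,15],[39,5],[40,15],[48,0]]
[[5,15],[17,13],[25,15],[30,5],[33,15],[39,5],[40,15],[48,0]]
[[5,15],[17,13],[25,15],[30,5],[33,15],[34,20],[40,15],[48,0]]
[[5,15],[17,13],[25,15],[30,5],[33,15],[34,20],[40,15],[43,20],[48,0]]
[[5,15],[17,13],[25,15],[30,5],[33,15],[34,20],[40,15],[43,20],[48,0]]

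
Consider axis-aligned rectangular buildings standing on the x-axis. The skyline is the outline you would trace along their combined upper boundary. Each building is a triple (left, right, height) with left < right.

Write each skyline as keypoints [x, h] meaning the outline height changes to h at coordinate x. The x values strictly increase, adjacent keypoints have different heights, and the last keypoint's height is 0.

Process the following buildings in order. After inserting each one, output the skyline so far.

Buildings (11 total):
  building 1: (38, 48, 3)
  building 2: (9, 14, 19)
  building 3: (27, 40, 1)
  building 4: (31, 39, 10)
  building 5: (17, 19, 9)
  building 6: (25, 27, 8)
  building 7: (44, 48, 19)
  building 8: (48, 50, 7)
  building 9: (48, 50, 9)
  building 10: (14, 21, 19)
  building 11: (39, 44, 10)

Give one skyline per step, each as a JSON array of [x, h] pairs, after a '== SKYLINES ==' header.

== SKYLINES ==
[[38,3],[48,0]]
[[9,19],[14,0],[38,3],[48,0]]
[[9,19],[14,0],[27,1],[38,3],[48,0]]
[[9,19],[14,0],[27,1],[31,10],[39,3],[48,0]]
[[9,19],[14,0],[17,9],[19,0],[27,1],[31,10],[39,3],[48,0]]
[[9,19],[14,0],[17,9],[19,0],[25,8],[27,1],[31,10],[39,3],[48,0]]
[[9,19],[14,0],[17,9],[19,0],[25,8],[27,1],[31,10],[39,3],[44,19],[48,0]]
[[9,19],[14,0],[17,9],[19,0],[25,8],[27,1],[31,10],[39,3],[44,19],[48,7],[50,0]]
[[9,19],[14,0],[17,9],[19,0],[25,8],[27,1],[31,10],[39,3],[44,19],[48,9],[50,0]]
[[9,19],[21,0],[25,8],[27,1],[31,10],[39,3],[44,19],[48,9],[50,0]]
[[9,19],[21,0],[25,8],[27,1],[31,10],[44,19],[48,9],[50,0]]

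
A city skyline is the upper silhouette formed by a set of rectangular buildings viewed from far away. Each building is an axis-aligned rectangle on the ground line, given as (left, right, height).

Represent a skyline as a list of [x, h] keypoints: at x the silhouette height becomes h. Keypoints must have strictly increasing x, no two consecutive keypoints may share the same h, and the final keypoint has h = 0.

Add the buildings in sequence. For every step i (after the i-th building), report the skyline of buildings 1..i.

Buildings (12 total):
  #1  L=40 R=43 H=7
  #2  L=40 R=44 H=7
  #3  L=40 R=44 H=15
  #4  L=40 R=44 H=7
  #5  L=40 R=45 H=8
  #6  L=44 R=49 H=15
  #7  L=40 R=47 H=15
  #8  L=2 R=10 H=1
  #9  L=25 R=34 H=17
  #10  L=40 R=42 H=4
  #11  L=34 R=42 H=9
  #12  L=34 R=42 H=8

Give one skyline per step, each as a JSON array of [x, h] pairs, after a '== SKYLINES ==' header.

== SKYLINES ==
[[40,7],[43,0]]
[[40,7],[44,0]]
[[40,15],[44,0]]
[[40,15],[44,0]]
[[40,15],[44,8],[45,0]]
[[40,15],[49,0]]
[[40,15],[49,0]]
[[2,1],[10,0],[40,15],[49,0]]
[[2,1],[10,0],[25,17],[34,0],[40,15],[49,0]]
[[2,1],[10,0],[25,17],[34,0],[40,15],[49,0]]
[[2,1],[10,0],[25,17],[34,9],[40,15],[49,0]]
[[2,1],[10,0],[25,17],[34,9],[40,15],[49,0]]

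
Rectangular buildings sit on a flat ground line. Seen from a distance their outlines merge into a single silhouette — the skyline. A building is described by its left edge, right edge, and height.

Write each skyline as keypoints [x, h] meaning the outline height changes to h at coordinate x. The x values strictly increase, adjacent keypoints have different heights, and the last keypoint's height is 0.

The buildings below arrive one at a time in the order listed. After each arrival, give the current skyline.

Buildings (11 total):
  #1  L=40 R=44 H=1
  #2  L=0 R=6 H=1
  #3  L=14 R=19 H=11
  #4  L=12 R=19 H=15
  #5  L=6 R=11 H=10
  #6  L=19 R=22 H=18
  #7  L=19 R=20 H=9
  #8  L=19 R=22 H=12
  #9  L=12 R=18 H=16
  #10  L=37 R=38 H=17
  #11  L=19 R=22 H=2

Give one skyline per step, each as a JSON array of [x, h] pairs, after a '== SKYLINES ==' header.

== SKYLINES ==
[[40,1],[44,0]]
[[0,1],[6,0],[40,1],[44,0]]
[[0,1],[6,0],[14,11],[19,0],[40,1],[44,0]]
[[0,1],[6,0],[12,15],[19,0],[40,1],[44,0]]
[[0,1],[6,10],[11,0],[12,15],[19,0],[40,1],[44,0]]
[[0,1],[6,10],[11,0],[12,15],[19,18],[22,0],[40,1],[44,0]]
[[0,1],[6,10],[11,0],[12,15],[19,18],[22,0],[40,1],[44,0]]
[[0,1],[6,10],[11,0],[12,15],[19,18],[22,0],[40,1],[44,0]]
[[0,1],[6,10],[11,0],[12,16],[18,15],[19,18],[22,0],[40,1],[44,0]]
[[0,1],[6,10],[11,0],[12,16],[18,15],[19,18],[22,0],[37,17],[38,0],[40,1],[44,0]]
[[0,1],[6,10],[11,0],[12,16],[18,15],[19,18],[22,0],[37,17],[38,0],[40,1],[44,0]]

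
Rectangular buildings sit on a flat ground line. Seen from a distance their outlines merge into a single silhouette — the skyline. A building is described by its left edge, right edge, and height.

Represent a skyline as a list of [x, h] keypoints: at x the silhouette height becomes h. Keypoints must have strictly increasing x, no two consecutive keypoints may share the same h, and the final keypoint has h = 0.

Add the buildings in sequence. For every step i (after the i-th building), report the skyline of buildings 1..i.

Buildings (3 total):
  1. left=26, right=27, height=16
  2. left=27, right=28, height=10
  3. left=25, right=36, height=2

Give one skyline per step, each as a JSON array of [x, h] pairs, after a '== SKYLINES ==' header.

== SKYLINES ==
[[26,16],[27,0]]
[[26,16],[27,10],[28,0]]
[[25,2],[26,16],[27,10],[28,2],[36,0]]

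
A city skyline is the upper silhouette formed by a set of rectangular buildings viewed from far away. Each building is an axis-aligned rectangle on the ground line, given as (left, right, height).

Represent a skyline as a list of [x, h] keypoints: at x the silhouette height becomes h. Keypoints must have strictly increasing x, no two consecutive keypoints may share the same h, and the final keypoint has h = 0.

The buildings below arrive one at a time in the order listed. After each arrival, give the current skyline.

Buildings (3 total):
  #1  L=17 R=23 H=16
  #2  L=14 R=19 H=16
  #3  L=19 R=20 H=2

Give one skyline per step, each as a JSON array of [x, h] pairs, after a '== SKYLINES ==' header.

== SKYLINES ==
[[17,16],[23,0]]
[[14,16],[23,0]]
[[14,16],[23,0]]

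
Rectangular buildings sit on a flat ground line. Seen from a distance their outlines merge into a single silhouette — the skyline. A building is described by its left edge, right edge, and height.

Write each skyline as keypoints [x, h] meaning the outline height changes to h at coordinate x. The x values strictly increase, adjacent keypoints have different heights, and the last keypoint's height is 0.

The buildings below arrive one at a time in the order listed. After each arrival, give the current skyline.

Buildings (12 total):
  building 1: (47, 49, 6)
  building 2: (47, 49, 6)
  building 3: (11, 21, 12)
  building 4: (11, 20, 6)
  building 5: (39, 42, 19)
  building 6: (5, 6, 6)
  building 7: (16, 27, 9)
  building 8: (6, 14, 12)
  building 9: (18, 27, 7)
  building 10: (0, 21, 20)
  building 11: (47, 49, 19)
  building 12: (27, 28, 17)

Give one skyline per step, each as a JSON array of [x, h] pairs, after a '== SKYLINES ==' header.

== SKYLINES ==
[[47,6],[49,0]]
[[47,6],[49,0]]
[[11,12],[21,0],[47,6],[49,0]]
[[11,12],[21,0],[47,6],[49,0]]
[[11,12],[21,0],[39,19],[42,0],[47,6],[49,0]]
[[5,6],[6,0],[11,12],[21,0],[39,19],[42,0],[47,6],[49,0]]
[[5,6],[6,0],[11,12],[21,9],[27,0],[39,19],[42,0],[47,6],[49,0]]
[[5,6],[6,12],[21,9],[27,0],[39,19],[42,0],[47,6],[49,0]]
[[5,6],[6,12],[21,9],[27,0],[39,19],[42,0],[47,6],[49,0]]
[[0,20],[21,9],[27,0],[39,19],[42,0],[47,6],[49,0]]
[[0,20],[21,9],[27,0],[39,19],[42,0],[47,19],[49,0]]
[[0,20],[21,9],[27,17],[28,0],[39,19],[42,0],[47,19],[49,0]]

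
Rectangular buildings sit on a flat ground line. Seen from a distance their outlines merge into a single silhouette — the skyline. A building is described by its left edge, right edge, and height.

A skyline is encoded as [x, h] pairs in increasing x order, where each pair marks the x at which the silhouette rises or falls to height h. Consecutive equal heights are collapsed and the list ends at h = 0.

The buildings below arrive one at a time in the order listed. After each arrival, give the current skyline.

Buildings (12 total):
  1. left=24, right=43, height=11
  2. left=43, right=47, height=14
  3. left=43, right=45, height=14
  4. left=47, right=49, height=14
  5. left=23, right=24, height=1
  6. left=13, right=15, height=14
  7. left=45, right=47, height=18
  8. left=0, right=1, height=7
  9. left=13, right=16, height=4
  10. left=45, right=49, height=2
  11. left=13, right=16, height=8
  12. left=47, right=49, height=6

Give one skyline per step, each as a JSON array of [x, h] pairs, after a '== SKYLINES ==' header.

== SKYLINES ==
[[24,11],[43,0]]
[[24,11],[43,14],[47,0]]
[[24,11],[43,14],[47,0]]
[[24,11],[43,14],[49,0]]
[[23,1],[24,11],[43,14],[49,0]]
[[13,14],[15,0],[23,1],[24,11],[43,14],[49,0]]
[[13,14],[15,0],[23,1],[24,11],[43,14],[45,18],[47,14],[49,0]]
[[0,7],[1,0],[13,14],[15,0],[23,1],[24,11],[43,14],[45,18],[47,14],[49,0]]
[[0,7],[1,0],[13,14],[15,4],[16,0],[23,1],[24,11],[43,14],[45,18],[47,14],[49,0]]
[[0,7],[1,0],[13,14],[15,4],[16,0],[23,1],[24,11],[43,14],[45,18],[47,14],[49,0]]
[[0,7],[1,0],[13,14],[15,8],[16,0],[23,1],[24,11],[43,14],[45,18],[47,14],[49,0]]
[[0,7],[1,0],[13,14],[15,8],[16,0],[23,1],[24,11],[43,14],[45,18],[47,14],[49,0]]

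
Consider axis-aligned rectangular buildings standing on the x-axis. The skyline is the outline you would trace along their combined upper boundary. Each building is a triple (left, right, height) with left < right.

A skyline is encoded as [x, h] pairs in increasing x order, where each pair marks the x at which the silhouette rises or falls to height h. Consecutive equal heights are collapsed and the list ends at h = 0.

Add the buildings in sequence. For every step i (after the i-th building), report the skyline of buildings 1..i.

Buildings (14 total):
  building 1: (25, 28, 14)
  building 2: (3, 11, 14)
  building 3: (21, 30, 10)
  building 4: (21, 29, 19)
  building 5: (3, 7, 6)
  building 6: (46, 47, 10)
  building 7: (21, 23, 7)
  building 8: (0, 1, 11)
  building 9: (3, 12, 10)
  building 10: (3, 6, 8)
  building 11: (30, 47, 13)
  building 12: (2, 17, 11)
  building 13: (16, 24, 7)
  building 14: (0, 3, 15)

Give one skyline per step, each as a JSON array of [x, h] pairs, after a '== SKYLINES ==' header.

== SKYLINES ==
[[25,14],[28,0]]
[[3,14],[11,0],[25,14],[28,0]]
[[3,14],[11,0],[21,10],[25,14],[28,10],[30,0]]
[[3,14],[11,0],[21,19],[29,10],[30,0]]
[[3,14],[11,0],[21,19],[29,10],[30,0]]
[[3,14],[11,0],[21,19],[29,10],[30,0],[46,10],[47,0]]
[[3,14],[11,0],[21,19],[29,10],[30,0],[46,10],[47,0]]
[[0,11],[1,0],[3,14],[11,0],[21,19],[29,10],[30,0],[46,10],[47,0]]
[[0,11],[1,0],[3,14],[11,10],[12,0],[21,19],[29,10],[30,0],[46,10],[47,0]]
[[0,11],[1,0],[3,14],[11,10],[12,0],[21,19],[29,10],[30,0],[46,10],[47,0]]
[[0,11],[1,0],[3,14],[11,10],[12,0],[21,19],[29,10],[30,13],[47,0]]
[[0,11],[1,0],[2,11],[3,14],[11,11],[17,0],[21,19],[29,10],[30,13],[47,0]]
[[0,11],[1,0],[2,11],[3,14],[11,11],[17,7],[21,19],[29,10],[30,13],[47,0]]
[[0,15],[3,14],[11,11],[17,7],[21,19],[29,10],[30,13],[47,0]]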